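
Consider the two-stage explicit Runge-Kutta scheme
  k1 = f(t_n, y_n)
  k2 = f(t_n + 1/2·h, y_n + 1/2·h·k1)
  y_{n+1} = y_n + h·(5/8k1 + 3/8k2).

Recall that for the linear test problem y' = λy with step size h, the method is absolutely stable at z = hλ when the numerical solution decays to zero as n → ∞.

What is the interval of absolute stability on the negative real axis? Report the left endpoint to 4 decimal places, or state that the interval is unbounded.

(-5.3333, 0).

Set f=λy, z=hλ:
  k1=λy_n ⇒ h·k1=z·y_n;  k2=λ(1+1/2z)y_n ⇒ h·k2=z(1+1/2z)y_n
  y_{n+1}/y_n = 1 + 5/8z + 3/8z(1+1/2z) = 1 + z + 3/16z²
  Hence R(z) = 1 + z + 3/16z².

Boundary: |R(x)|=1, x<0.
x=-1.33: |R|=0.0017
R=1: x+3/16x²=0 ⇒ x=−16/3=-5.3333; min R=1−1/(4·3/16)=-0.3333>−1
Confirm numerically:
  x=-4.470: |R|=0.27642 <1
  x=-4.263: |R|=0.14447 <1
  x=-4.240: |R|=0.13080 <1
  x=-5.511: |R|=1.18359 >1
  x=-5.502: |R|=1.17400 >1
  x=-5.377: |R|=1.04402 >1
Interval (-5.3333, 0).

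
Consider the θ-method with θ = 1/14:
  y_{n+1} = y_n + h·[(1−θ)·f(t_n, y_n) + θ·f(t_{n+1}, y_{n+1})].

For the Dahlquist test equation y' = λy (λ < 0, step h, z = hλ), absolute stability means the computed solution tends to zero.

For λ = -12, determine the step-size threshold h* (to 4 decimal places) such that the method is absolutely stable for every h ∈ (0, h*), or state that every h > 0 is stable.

(-2.3333,0); λ=-12 ⇒ h* = (7/3)/12 = 0.1944.

Test eqn y'=λy, z=hλ:
  y_{n+1} = y_n + z·[13/14·y_n + 1/14·y_{n+1}] ⇒ (1 − 1/14z)y_{n+1} = (1 + 13/14z)y_n
  ⇒ R(z) = (1 + 13/14z)/(1 − 1/14z).

Find x<0 with |R(x)|<1.
x=-0.42: |R|=0.5922
R=−1: 1+13/14x = −1+1/14x ⇒ -6/7x=2 ⇒ x=2/(-6/7)=-2.3333
Confirm numerically:
  x=-1.724: |R|=0.53498 <1
  x=-1.121: |R|=0.03789 <1
  x=-0.956: |R|=0.10511 <1
  x=-2.928: |R|=1.42155 >1
  x=-2.596: |R|=1.18993 >1
Stable set (-2.3333, 0).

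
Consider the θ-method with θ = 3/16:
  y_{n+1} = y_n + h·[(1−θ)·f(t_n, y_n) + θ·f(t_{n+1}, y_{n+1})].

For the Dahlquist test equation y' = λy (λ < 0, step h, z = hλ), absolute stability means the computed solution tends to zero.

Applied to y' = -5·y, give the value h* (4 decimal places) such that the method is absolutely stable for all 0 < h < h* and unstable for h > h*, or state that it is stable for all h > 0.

With y'=λy (z=hλ):
  y_{n+1} = y_n + z·[13/16·y_n + 3/16·y_{n+1}] ⇒ (1 − 3/16z)y_{n+1} = (1 + 13/16z)y_n
  R(z) = (1 + 13/16z)/(1 − 3/16z).

Boundary: |R(x)|=1, x<0.
x=-0.62: |R|=0.4446
R=−1: 1+13/16x = −1+3/16x ⇒ -5/8x=2 ⇒ x=2/(-5/8)=-3.2000
Confirm numerically:
  x=-3.064: |R|=0.94601 <1
  x=-2.432: |R|=0.67033 <1
  x=-2.088: |R|=0.50054 <1
  x=-1.634: |R|=0.25079 <1
  x=-3.758: |R|=1.20459 >1
  x=-3.713: |R|=1.18903 >1
  x=-3.511: |R|=1.11721 >1
Interval (-3.2000, 0).

(-3.2000,0); λ=-5 ⇒ h* = (16/5)/5 = 0.6400.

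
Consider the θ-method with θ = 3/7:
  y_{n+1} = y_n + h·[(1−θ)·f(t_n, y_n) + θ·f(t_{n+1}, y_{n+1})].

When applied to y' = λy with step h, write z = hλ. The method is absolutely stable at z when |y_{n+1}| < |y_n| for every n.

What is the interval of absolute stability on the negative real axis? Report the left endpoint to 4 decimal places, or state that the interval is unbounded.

With y'=λy (z=hλ):
  y_{n+1} = y_n + z·[4/7·y_n + 3/7·y_{n+1}] ⇒ (1 − 3/7z)y_{n+1} = (1 + 4/7z)y_n
  R(z) = (1 + 4/7z)/(1 − 3/7z).

Find x<0 with |R(x)|<1.
x=-1.75: |R|=0.0000
R=−1: 1+4/7x = −1+3/7x ⇒ -1/7x=2 ⇒ x=2/(-1/7)=-14.0000
Confirm numerically:
  x=-13.259: |R|=0.98416 <1
  x=-12.229: |R|=0.95946 <1
  x=-9.718: |R|=0.88156 <1
  x=-6.651: |R|=0.72734 <1
  x=-14.239: |R|=1.00481 >1
  x=-14.235: |R|=1.00473 >1
  x=-14.168: |R|=1.00339 >1
Stable set (-14.0000, 0).

(-14.0000, 0).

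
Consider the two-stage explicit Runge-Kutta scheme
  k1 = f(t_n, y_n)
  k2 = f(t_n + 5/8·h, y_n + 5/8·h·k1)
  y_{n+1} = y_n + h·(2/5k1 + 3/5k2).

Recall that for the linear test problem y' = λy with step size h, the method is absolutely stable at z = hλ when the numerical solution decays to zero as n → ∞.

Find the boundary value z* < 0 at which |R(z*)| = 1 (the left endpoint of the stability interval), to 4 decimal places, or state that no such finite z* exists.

Test eqn y'=λy, z=hλ:
  k1=λy_n ⇒ h·k1=z·y_n;  k2=λ(1+5/8z)y_n ⇒ h·k2=z(1+5/8z)y_n
  y_{n+1}/y_n = 1 + 2/5z + 3/5z(1+5/8z) = 1 + z + 3/8z²
  ⇒ R(z) = 1 + z + 3/8z².

Find x<0 with |R(x)|<1.
x=-1.24: |R|=0.3366
R=1: x+3/8x²=0 ⇒ x=−8/3=-2.6667; min R=1−1/(4·3/8)=0.3333>−1
Confirm numerically:
  x=-2.630: |R|=0.96384 <1
  x=-1.932: |R|=0.46773 <1
  x=-1.645: |R|=0.36976 <1
  x=-1.502: |R|=0.34400 <1
  x=-3.052: |R|=1.44101 >1
  x=-2.793: |R|=1.13232 >1
Stable set (-2.6667, 0).

z* = -2.6667.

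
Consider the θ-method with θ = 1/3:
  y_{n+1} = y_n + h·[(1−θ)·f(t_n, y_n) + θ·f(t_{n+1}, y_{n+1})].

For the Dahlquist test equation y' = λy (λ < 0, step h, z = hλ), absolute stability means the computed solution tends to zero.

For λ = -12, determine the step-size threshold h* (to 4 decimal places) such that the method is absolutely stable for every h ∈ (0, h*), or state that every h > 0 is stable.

Test eqn y'=λy, z=hλ:
  y_{n+1} = y_n + z·[2/3·y_n + 1/3·y_{n+1}] ⇒ (1 − 1/3z)y_{n+1} = (1 + 2/3z)y_n
  R(z) = (1 + 2/3z)/(1 − 1/3z).

Find x<0 with |R(x)|<1.
x=-0.37: |R|=0.6706
R=−1: 1+2/3x = −1+1/3x ⇒ -1/3x=2 ⇒ x=2/(-1/3)=-6.0000
Confirm numerically:
  x=-5.922: |R|=0.99126 <1
  x=-5.735: |R|=0.96966 <1
  x=-5.577: |R|=0.95068 <1
  x=-6.579: |R|=1.06044 >1
  x=-6.318: |R|=1.03413 >1
So |R|<1 on (-6.0000, 0).

(-6.0000,0); λ=-12 ⇒ h* = (6)/12 = 0.5000.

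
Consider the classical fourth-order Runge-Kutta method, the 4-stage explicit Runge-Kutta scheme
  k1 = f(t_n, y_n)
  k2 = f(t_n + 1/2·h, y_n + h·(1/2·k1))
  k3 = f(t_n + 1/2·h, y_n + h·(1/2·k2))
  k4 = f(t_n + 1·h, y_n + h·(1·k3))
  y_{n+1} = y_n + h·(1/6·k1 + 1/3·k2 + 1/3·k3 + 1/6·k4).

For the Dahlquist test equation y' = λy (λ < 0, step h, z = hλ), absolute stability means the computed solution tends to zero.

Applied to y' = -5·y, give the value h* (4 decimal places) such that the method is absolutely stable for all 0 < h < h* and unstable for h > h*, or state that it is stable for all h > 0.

With y'=λy (z=hλ):
  order 4, 4-stage ⇒ R(z)=1+z+z^2/2+z^3/6+z^4/24
  (e.g. R(-1.7)=0.27417, |R|=0.27417)

Solve |R(x)|<1 on ℝ⁻.
x=-1.7: |R|=0.2742
|R(-1.82)|=0.2886 |R(-1.11)|=0.3414 |R(-0.61)|=0.5440
Bisect:
  x_lo=-3.5584 |R|=2.9437  x_hi=-0.3009 |R|=0.7402
  mid=-1.92966 |R|=0.31230 →hi
  mid=-2.74404 |R|=0.93956 →hi
  mid=-3.15123 |R|=1.70723 →lo
  mid=-2.94764 |R|=1.27365 →lo
  mid=-2.84584 |R|=1.09519 →lo
  mid=-2.79494 |R|=1.01464 →lo
  mid=-2.76949 |R|=0.97643 →hi
  mid=-2.78221 |R|=0.99537 →hi
  mid=-2.78858 |R|=1.00496 →lo
  mid=-2.78540 |R|=1.00015 →lo
  ...
  [-2.78540,-2.78520] ⇒ x*=-2.7853
Stable set (-2.7853, 0).

(-2.7853,0); λ=-5 ⇒ h* = 0.5571.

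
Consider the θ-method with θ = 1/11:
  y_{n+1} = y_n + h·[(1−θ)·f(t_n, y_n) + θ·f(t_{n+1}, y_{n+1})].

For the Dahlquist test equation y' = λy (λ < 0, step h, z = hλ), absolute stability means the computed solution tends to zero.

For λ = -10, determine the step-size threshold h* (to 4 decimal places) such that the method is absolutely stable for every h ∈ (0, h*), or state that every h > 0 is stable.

Test eqn y'=λy, z=hλ:
  y_{n+1} = y_n + z·[10/11·y_n + 1/11·y_{n+1}] ⇒ (1 − 1/11z)y_{n+1} = (1 + 10/11z)y_n
  R(z) = (1 + 10/11z)/(1 − 1/11z).

Boundary: |R(x)|=1, x<0.
x=-1.64: |R|=0.4272
R=−1: 1+10/11x = −1+1/11x ⇒ -9/11x=2 ⇒ x=2/(-9/11)=-2.4444
Confirm numerically:
  x=-1.972: |R|=0.67222 <1
  x=-1.026: |R|=0.06153 <1
  x=-1.012: |R|=0.07326 <1
  x=-2.929: |R|=1.31309 >1
  x=-2.518: |R|=1.04897 >1
  x=-2.471: |R|=1.01774 >1
Stable set (-2.4444, 0).

(-2.4444,0); λ=-10 ⇒ h* = (22/9)/10 = 0.2444.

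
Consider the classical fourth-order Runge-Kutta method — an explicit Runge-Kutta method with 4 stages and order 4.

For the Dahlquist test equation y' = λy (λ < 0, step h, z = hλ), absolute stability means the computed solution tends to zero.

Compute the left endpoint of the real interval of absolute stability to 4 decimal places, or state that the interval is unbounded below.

Test eqn y'=λy, z=hλ:
  order 4, 4-stage ⇒ R(z)=1+z+z^2/2+z^3/6+z^4/24
  (e.g. R(-0.61)=0.54399, |R|=0.54399)

Find x<0 with |R(x)|<1.
x=-0.61: |R|=0.5440
|R(-2.08)|=0.3633 |R(-1.7)|=0.2742 |R(-1.04)|=0.3621
Bisect:
  x_lo=-3.6764 |R|=3.4114  x_hi=-0.0937 |R|=0.9105
  mid=-1.88505 |R|=0.30138 →hi
  mid=-2.78070 |R|=0.99310 →hi
  mid=-3.22853 |R|=1.90142 →lo
  mid=-3.00461 |R|=1.38425 →lo
  mid=-2.89266 |R|=1.17431 →lo
  mid=-2.83668 |R|=1.08028 →lo
  mid=-2.80869 |R|=1.03585 →lo
  mid=-2.79470 |R|=1.01427 →lo
  mid=-2.78770 |R|=1.00363 →lo
  ...
  [-2.78551,-2.78529] ⇒ x*=-2.7853
Stable set (-2.7853, 0).

z* = -2.7853.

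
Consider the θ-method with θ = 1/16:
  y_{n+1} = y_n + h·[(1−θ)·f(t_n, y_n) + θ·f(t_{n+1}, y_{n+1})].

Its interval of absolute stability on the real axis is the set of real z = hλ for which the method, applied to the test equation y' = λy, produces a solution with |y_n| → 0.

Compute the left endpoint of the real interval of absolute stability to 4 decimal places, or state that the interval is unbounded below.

Set f=λy, z=hλ:
  y_{n+1} = y_n + z·[15/16·y_n + 1/16·y_{n+1}] ⇒ (1 − 1/16z)y_{n+1} = (1 + 15/16z)y_n
  Hence R(z) = (1 + 15/16z)/(1 − 1/16z).

Solve |R(x)|<1 on ℝ⁻.
x=-1.19: |R|=0.1076
R=−1: 1+15/16x = −1+1/16x ⇒ -7/8x=2 ⇒ x=2/(-7/8)=-2.2857
Confirm numerically:
  x=-1.983: |R|=0.76433 <1
  x=-1.702: |R|=0.53836 <1
  x=-1.324: |R|=0.22281 <1
  x=-2.870: |R|=1.43349 >1
  x=-2.549: |R|=1.19872 >1
Stable set (-2.2857, 0).

left endpoint -2.2857.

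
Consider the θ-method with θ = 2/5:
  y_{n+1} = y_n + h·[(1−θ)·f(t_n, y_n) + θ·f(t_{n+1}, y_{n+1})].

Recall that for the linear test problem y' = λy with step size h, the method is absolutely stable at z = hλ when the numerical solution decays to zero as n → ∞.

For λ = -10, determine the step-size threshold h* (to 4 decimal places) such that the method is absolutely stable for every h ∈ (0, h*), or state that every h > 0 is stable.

Test eqn y'=λy, z=hλ:
  y_{n+1} = y_n + z·[3/5·y_n + 2/5·y_{n+1}] ⇒ (1 − 2/5z)y_{n+1} = (1 + 3/5z)y_n
  Hence R(z) = (1 + 3/5z)/(1 − 2/5z).

Need |R(x)|<1, x<0.
x=-1.41: |R|=0.0985
R=−1: 1+3/5x = −1+2/5x ⇒ -1/5x=2 ⇒ x=2/(-1/5)=-10.0000
Confirm numerically:
  x=-9.319: |R|=0.97119 <1
  x=-6.628: |R|=0.81529 <1
  x=-4.062: |R|=0.54755 <1
  x=-10.559: |R|=1.02140 >1
  x=-10.346: |R|=1.01347 >1
Interval (-10.0000, 0).

(-10.0000,0); λ=-10 ⇒ h* = (10)/10 = 1.0000.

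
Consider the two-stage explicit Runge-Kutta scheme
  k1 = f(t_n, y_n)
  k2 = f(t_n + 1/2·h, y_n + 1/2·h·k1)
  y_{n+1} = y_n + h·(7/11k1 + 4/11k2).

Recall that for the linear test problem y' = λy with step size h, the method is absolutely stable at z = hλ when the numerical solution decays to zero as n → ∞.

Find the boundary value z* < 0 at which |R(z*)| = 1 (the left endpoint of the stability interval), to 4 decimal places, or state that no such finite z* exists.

Set f=λy, z=hλ:
  k1=λy_n ⇒ h·k1=z·y_n;  k2=λ(1+1/2z)y_n ⇒ h·k2=z(1+1/2z)y_n
  y_{n+1}/y_n = 1 + 7/11z + 4/11z(1+1/2z) = 1 + z + 2/11z²
  so R(z) = 1 + z + 2/11z².

Need |R(x)|<1, x<0.
x=-0.62: |R|=0.4499
R=1: x+2/11x²=0 ⇒ x=−11/2=-5.5000; min R=1−1/(4·2/11)=-0.3750>−1
Confirm numerically:
  x=-5.370: |R|=0.87307 <1
  x=-3.950: |R|=0.11318 <1
  x=-3.699: |R|=0.21125 <1
  x=-5.680: |R|=1.18589 >1
  x=-5.613: |R|=1.11532 >1
  x=-5.589: |R|=1.09044 >1
Interval (-5.5000, 0).

left endpoint -5.5000.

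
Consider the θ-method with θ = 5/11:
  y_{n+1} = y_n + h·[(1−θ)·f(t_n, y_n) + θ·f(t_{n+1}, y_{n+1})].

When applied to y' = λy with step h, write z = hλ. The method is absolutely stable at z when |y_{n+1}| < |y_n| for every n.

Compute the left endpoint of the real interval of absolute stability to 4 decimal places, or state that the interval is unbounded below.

left endpoint -22.0000.

On y'=λy, z=hλ:
  y_{n+1} = y_n + z·[6/11·y_n + 5/11·y_{n+1}] ⇒ (1 − 5/11z)y_{n+1} = (1 + 6/11z)y_n
  ⇒ R(z) = (1 + 6/11z)/(1 − 5/11z).

Need |R(x)|<1, x<0.
x=-1.63: |R|=0.0637
R=−1: 1+6/11x = −1+5/11x ⇒ -1/11x=2 ⇒ x=2/(-1/11)=-22.0000
Confirm numerically:
  x=-21.525: |R|=0.99600 <1
  x=-16.511: |R|=0.94133 <1
  x=-8.837: |R|=0.76148 <1
  x=-22.513: |R|=1.00415 >1
  x=-22.334: |R|=1.00272 >1
So |R|<1 on (-22.0000, 0).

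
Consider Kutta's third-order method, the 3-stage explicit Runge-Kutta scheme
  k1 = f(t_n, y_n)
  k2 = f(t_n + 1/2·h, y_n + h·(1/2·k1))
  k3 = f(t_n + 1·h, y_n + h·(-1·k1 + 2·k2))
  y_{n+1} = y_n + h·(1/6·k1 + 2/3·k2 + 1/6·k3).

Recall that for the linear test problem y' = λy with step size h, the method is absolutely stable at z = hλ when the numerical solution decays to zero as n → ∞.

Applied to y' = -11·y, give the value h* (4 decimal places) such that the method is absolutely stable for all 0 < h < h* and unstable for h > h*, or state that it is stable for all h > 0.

(-2.5127,0); λ=-11 ⇒ h* = 0.2284.

With y'=λy (z=hλ):
  order 3, 3-stage ⇒ R(z)=1+z+z^2/2+z^3/6
  (e.g. R(-0.73)=0.47161, |R|=0.47161)

Solve |R(x)|<1 on ℝ⁻.
x=-0.73: |R|=0.4716
|R(-2.55)|=1.0623 |R(-2.44)|=0.8843 |R(-2.25)|=0.6172
Bisect:
  x_lo=-3.1813 |R|=2.4871  x_hi=-0.1638 |R|=0.8489
  mid=-1.67254 |R|=0.05363 →hi
  mid=-2.42692 |R|=0.86435 →hi
  mid=-2.80411 |R|=1.54740 →lo
  mid=-2.61552 |R|=1.17715 →lo
  mid=-2.52122 |R|=1.01399 →lo
  mid=-2.47407 |R|=0.93753 →hi
  mid=-2.49764 |R|=0.97534 →hi
  mid=-2.50943 |R|=0.99456 →hi
  mid=-2.51533 |R|=1.00425 →lo
  ...
  [-2.51275,-2.51256] ⇒ x*=-2.5127
So |R|<1 on (-2.5127, 0).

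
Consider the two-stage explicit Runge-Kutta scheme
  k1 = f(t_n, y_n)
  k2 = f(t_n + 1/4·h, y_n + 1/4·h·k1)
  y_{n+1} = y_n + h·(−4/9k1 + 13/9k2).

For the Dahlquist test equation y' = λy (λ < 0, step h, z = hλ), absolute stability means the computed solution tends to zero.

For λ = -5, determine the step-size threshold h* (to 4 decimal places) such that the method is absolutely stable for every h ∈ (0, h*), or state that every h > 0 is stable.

(-2.7692,0); λ=-5 ⇒ h* = (36/13)/5 = 0.5538.

Set f=λy, z=hλ:
  k1=λy_n ⇒ h·k1=z·y_n;  k2=λ(1+1/4z)y_n ⇒ h·k2=z(1+1/4z)y_n
  y_{n+1}/y_n = 1 − 4/9z + 13/9z(1+1/4z) = 1 + z + 13/36z²
  so R(z) = 1 + z + 13/36z².

Solve |R(x)|<1 on ℝ⁻.
x=-1.7: |R|=0.3436
R=1: x+13/36x²=0 ⇒ x=−36/13=-2.7692; min R=1−1/(4·13/36)=0.3077>−1
Confirm numerically:
  x=-2.652: |R|=0.88773 <1
  x=-1.294: |R|=0.31066 <1
  x=-1.190: |R|=0.32137 <1
  x=-3.238: |R|=1.54812 >1
  x=-3.003: |R|=1.25350 >1
Stable set (-2.7692, 0).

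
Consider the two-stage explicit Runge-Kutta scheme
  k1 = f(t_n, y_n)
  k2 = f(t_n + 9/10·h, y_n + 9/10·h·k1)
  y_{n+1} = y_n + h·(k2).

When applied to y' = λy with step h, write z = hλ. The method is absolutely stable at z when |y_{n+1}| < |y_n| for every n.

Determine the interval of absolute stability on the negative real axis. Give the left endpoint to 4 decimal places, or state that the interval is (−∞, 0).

With y'=λy (z=hλ):
  k1=λy_n ⇒ h·k1=z·y_n;  k2=λ(1+9/10z)y_n ⇒ h·k2=z(1+9/10z)y_n
  y_{n+1}/y_n = 1 + z(1+9/10z) = 1 + z + 9/10z²
  R(z) = 1 + z + 9/10z².

Solve |R(x)|<1 on ℝ⁻.
x=-0.69: |R|=0.7385
R=1: x+9/10x²=0 ⇒ x=−10/9=-1.1111; min R=1−1/(4·9/10)=0.7222>−1
Confirm numerically:
  x=-0.932: |R|=0.84976 <1
  x=-0.755: |R|=0.75802 <1
  x=-0.696: |R|=0.73997 <1
  x=-1.514: |R|=1.54898 >1
  x=-1.144: |R|=1.03386 >1
Interval (-1.1111, 0).

z∈(-1.1111,0).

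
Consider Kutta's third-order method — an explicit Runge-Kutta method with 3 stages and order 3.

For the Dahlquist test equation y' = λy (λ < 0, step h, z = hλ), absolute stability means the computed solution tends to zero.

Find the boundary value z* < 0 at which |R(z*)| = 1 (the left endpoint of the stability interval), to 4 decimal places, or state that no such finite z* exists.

left endpoint -2.5127.

Set f=λy, z=hλ:
  order 3, 3-stage ⇒ R(z)=1+z+z^2/2+z^3/6
  (e.g. R(-1.18)=0.24236, |R|=0.24236)

Solve |R(x)|<1 on ℝ⁻.
x=-1.18: |R|=0.2424
|R(-1.51)|=0.0562 |R(-1.35)|=0.1512 |R(-1.14)|=0.2629
Bisect:
  x_lo=-3.2641 |R|=2.7330  x_hi=-0.2401 |R|=0.7865
  mid=-1.75207 |R|=0.11360 →hi
  mid=-2.50807 |R|=0.99233 →hi
  mid=-2.88608 |R|=1.72792 →lo
  mid=-2.69707 |R|=1.32982 →lo
  mid=-2.60257 |R|=1.15392 →lo
  mid=-2.55532 |R|=1.07139 →lo
  mid=-2.53170 |R|=1.03144 →lo
  mid=-2.51989 |R|=1.01178 →lo
  mid=-2.51398 |R|=1.00203 →lo
  ...
  [-2.51287,-2.51269] ⇒ x*=-2.5127
So |R|<1 on (-2.5127, 0).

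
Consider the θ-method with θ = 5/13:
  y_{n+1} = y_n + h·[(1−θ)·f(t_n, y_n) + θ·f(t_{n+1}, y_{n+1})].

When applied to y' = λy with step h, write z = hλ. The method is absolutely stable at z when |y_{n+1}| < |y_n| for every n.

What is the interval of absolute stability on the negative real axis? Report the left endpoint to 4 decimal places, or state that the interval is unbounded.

z∈(-8.6667,0).

Set f=λy, z=hλ:
  y_{n+1} = y_n + z·[8/13·y_n + 5/13·y_{n+1}] ⇒ (1 − 5/13z)y_{n+1} = (1 + 8/13z)y_n
  R(z) = (1 + 8/13z)/(1 − 5/13z).

Find x<0 with |R(x)|<1.
x=-1.24: |R|=0.1604
R=−1: 1+8/13x = −1+5/13x ⇒ -3/13x=2 ⇒ x=2/(-3/13)=-8.6667
Confirm numerically:
  x=-7.246: |R|=0.91343 <1
  x=-6.437: |R|=0.85196 <1
  x=-5.158: |R|=0.72864 <1
  x=-9.097: |R|=1.02207 >1
  x=-8.887: |R|=1.01151 >1
  x=-8.696: |R|=1.00156 >1
So |R|<1 on (-8.6667, 0).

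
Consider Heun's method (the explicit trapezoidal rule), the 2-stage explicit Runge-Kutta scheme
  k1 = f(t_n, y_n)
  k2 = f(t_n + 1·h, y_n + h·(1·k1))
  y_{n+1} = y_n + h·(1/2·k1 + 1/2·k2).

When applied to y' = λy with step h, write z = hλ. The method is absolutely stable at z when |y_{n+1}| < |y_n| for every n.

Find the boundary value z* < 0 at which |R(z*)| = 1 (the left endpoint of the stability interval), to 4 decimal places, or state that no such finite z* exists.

On y'=λy, z=hλ:
  order 2, 2-stage ⇒ R(z)=1+z+z^2/2
  (e.g. R(-0.54)=0.60580, |R|=0.60580)

Boundary: |R(x)|=1, x<0.
x=-0.54: |R|=0.6058
|R(-1.92)|=0.9232 |R(-1.22)|=0.5242 |R(-1.04)|=0.5008
Bisect:
  x_lo=-2.7008 |R|=1.9464  x_hi=-0.3655 |R|=0.7013
  mid=-1.53317 |R|=0.64214 →hi
  mid=-2.11700 |R|=1.12384 →lo
  mid=-1.82509 |R|=0.84038 →hi
  mid=-1.97104 |R|=0.97146 →hi
  mid=-2.04402 |R|=1.04499 →lo
  mid=-2.00753 |R|=1.00756 →lo
  mid=-1.98929 |R|=0.98934 →hi
  mid=-1.99841 |R|=0.99841 →hi
  mid=-2.00297 |R|=1.00297 →lo
  mid=-2.00069 |R|=1.00069 →lo
  ...
  [-2.00012,-1.99998] ⇒ x*=-2.0000
Stable set (-2.0000, 0).

z* = -2.0000.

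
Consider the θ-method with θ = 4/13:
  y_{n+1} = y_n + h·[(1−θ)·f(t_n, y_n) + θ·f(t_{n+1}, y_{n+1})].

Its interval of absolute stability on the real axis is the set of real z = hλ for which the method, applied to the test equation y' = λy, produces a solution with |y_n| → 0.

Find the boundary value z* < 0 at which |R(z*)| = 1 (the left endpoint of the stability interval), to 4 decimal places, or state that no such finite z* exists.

left endpoint -5.2000.

With y'=λy (z=hλ):
  y_{n+1} = y_n + z·[9/13·y_n + 4/13·y_{n+1}] ⇒ (1 − 4/13z)y_{n+1} = (1 + 9/13z)y_n
  so R(z) = (1 + 9/13z)/(1 − 4/13z).

Find x<0 with |R(x)|<1.
x=-1.75: |R|=0.1375
R=−1: 1+9/13x = −1+4/13x ⇒ -5/13x=2 ⇒ x=2/(-5/13)=-5.2000
Confirm numerically:
  x=-3.340: |R|=0.64719 <1
  x=-2.392: |R|=0.37788 <1
  x=-2.379: |R|=0.37356 <1
  x=-5.783: |R|=1.08068 >1
  x=-5.377: |R|=1.02565 >1
So |R|<1 on (-5.2000, 0).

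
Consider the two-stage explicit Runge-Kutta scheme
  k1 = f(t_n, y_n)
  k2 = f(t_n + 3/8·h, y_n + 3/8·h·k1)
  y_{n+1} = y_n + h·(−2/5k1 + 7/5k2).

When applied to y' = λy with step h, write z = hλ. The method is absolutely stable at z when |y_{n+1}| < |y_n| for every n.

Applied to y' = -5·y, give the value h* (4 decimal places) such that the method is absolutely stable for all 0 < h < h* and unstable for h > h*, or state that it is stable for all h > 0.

(-1.9048,0); λ=-5 ⇒ h* = (40/21)/5 = 0.3810.

On y'=λy, z=hλ:
  k1=λy_n ⇒ h·k1=z·y_n;  k2=λ(1+3/8z)y_n ⇒ h·k2=z(1+3/8z)y_n
  y_{n+1}/y_n = 1 − 2/5z + 7/5z(1+3/8z) = 1 + z + 21/40z²
  ⇒ R(z) = 1 + z + 21/40z².

Find x<0 with |R(x)|<1.
x=-0.35: |R|=0.7143
R=1: x+21/40x²=0 ⇒ x=−40/21=-1.9048; min R=1−1/(4·21/40)=0.5238>−1
Confirm numerically:
  x=-1.238: |R|=0.56664 <1
  x=-1.235: |R|=0.56574 <1
  x=-0.816: |R|=0.53357 <1
  x=-2.496: |R|=1.77476 >1
  x=-2.383: |R|=1.59831 >1
Stable set (-1.9048, 0).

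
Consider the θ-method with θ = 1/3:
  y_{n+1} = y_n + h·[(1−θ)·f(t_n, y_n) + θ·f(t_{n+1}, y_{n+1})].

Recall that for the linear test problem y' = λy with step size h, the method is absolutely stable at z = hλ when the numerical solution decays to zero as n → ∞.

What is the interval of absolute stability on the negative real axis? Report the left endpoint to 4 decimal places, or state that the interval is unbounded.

With y'=λy (z=hλ):
  y_{n+1} = y_n + z·[2/3·y_n + 1/3·y_{n+1}] ⇒ (1 − 1/3z)y_{n+1} = (1 + 2/3z)y_n
  R(z) = (1 + 2/3z)/(1 − 1/3z).

Find x<0 with |R(x)|<1.
x=-0.98: |R|=0.2613
R=−1: 1+2/3x = −1+1/3x ⇒ -1/3x=2 ⇒ x=2/(-1/3)=-6.0000
Confirm numerically:
  x=-5.067: |R|=0.88434 <1
  x=-3.900: |R|=0.69565 <1
  x=-3.272: |R|=0.56505 <1
  x=-6.370: |R|=1.03949 >1
  x=-6.258: |R|=1.02787 >1
Stable set (-6.0000, 0).

z∈(-6.0000,0).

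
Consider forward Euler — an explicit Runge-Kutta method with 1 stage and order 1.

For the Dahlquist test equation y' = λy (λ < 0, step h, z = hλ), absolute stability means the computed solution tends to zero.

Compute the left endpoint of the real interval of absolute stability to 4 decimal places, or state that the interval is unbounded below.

left endpoint -2.0000.

With y'=λy (z=hλ):
  order 1, 1-stage ⇒ R(z)=1+z
  (e.g. R(-0.73)=0.27000, |R|=0.27000)

Boundary: |R(x)|=1, x<0.
x=-0.73: |R|=0.2700
|R(-1.76)|=0.7600 |R(-1.06)|=0.0600 |R(-1.03)|=0.0300
Bisect:
  x_lo=-2.4999 |R|=1.4999  x_hi=-0.2576 |R|=0.7424
  mid=-1.37878 |R|=0.37878 →hi
  mid=-1.93936 |R|=0.93936 →hi
  mid=-2.21965 |R|=1.21965 →lo
  mid=-2.07951 |R|=1.07951 →lo
  mid=-2.00944 |R|=1.00944 →lo
  mid=-1.97440 |R|=0.97440 →hi
  mid=-1.99192 |R|=0.99192 →hi
  mid=-2.00068 |R|=1.00068 →lo
  ...
  [-2.00013,-1.99999] ⇒ x*=-2.0000
Stable set (-2.0000, 0).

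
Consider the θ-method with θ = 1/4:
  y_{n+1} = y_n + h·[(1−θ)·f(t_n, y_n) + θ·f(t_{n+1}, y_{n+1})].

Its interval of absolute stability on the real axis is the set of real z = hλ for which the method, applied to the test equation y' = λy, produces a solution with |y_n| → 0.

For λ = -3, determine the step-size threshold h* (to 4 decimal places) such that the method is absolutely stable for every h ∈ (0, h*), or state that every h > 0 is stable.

(-4.0000,0); λ=-3 ⇒ h* = (4)/3 = 1.3333.

With y'=λy (z=hλ):
  y_{n+1} = y_n + z·[3/4·y_n + 1/4·y_{n+1}] ⇒ (1 − 1/4z)y_{n+1} = (1 + 3/4z)y_n
  so R(z) = (1 + 3/4z)/(1 − 1/4z).

Find x<0 with |R(x)|<1.
x=-1.3: |R|=0.0189
R=−1: 1+3/4x = −1+1/4x ⇒ -1/2x=2 ⇒ x=2/(-1/2)=-4.0000
Confirm numerically:
  x=-3.016: |R|=0.71950 <1
  x=-2.041: |R|=0.35143 <1
  x=-2.017: |R|=0.34087 <1
  x=-1.923: |R|=0.29867 <1
  x=-4.550: |R|=1.12865 >1
  x=-4.519: |R|=1.12185 >1
Interval (-4.0000, 0).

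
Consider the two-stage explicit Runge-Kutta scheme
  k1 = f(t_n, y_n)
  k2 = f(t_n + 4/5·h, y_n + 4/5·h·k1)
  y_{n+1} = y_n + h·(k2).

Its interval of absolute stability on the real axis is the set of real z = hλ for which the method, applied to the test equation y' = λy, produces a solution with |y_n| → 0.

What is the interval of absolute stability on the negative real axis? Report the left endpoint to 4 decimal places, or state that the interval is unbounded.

Test eqn y'=λy, z=hλ:
  k1=λy_n ⇒ h·k1=z·y_n;  k2=λ(1+4/5z)y_n ⇒ h·k2=z(1+4/5z)y_n
  y_{n+1}/y_n = 1 + z(1+4/5z) = 1 + z + 4/5z²
  Hence R(z) = 1 + z + 4/5z².

Boundary: |R(x)|=1, x<0.
x=-1.1: |R|=0.8680
R=1: x+4/5x²=0 ⇒ x=−5/4=-1.2500; min R=1−1/(4·4/5)=0.6875>−1
Confirm numerically:
  x=-1.036: |R|=0.82264 <1
  x=-0.772: |R|=0.70479 <1
  x=-0.709: |R|=0.69314 <1
  x=-0.682: |R|=0.69010 <1
  x=-1.682: |R|=1.58130 >1
  x=-1.669: |R|=1.55945 >1
  x=-1.296: |R|=1.04769 >1
Stable set (-1.2500, 0).

z∈(-1.2500,0).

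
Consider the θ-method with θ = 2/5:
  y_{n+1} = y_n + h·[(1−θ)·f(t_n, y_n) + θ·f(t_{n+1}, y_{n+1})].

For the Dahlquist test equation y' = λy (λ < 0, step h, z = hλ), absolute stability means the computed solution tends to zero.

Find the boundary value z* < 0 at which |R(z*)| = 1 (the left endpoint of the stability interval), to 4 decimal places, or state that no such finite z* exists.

With y'=λy (z=hλ):
  y_{n+1} = y_n + z·[3/5·y_n + 2/5·y_{n+1}] ⇒ (1 − 2/5z)y_{n+1} = (1 + 3/5z)y_n
  so R(z) = (1 + 3/5z)/(1 − 2/5z).

Find x<0 with |R(x)|<1.
x=-1.28: |R|=0.1534
R=−1: 1+3/5x = −1+2/5x ⇒ -1/5x=2 ⇒ x=2/(-1/5)=-10.0000
Confirm numerically:
  x=-8.673: |R|=0.94062 <1
  x=-5.416: |R|=0.71046 <1
  x=-5.006: |R|=0.66733 <1
  x=-10.501: |R|=1.01927 >1
  x=-10.290: |R|=1.01134 >1
  x=-10.122: |R|=1.00483 >1
Interval (-10.0000, 0).

left endpoint -10.0000.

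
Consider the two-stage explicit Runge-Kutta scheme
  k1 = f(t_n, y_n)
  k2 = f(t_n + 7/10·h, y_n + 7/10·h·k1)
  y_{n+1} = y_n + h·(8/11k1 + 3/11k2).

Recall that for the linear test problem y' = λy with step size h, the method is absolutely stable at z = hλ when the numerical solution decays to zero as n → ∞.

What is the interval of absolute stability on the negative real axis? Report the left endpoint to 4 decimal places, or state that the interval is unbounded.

(-5.2381, 0).

With y'=λy (z=hλ):
  k1=λy_n ⇒ h·k1=z·y_n;  k2=λ(1+7/10z)y_n ⇒ h·k2=z(1+7/10z)y_n
  y_{n+1}/y_n = 1 + 8/11z + 3/11z(1+7/10z) = 1 + z + 21/110z²
  so R(z) = 1 + z + 21/110z².

Boundary: |R(x)|=1, x<0.
x=-1.35: |R|=0.0021
R=1: x+21/110x²=0 ⇒ x=−110/21=-5.2381; min R=1−1/(4·21/110)=-0.3095>−1
Confirm numerically:
  x=-4.097: |R|=0.10749 <1
  x=-2.668: |R|=0.30907 <1
  x=-2.250: |R|=0.28352 <1
  x=-5.483: |R|=1.25636 >1
  x=-5.374: |R|=1.13943 >1
  x=-5.274: |R|=1.03615 >1
Stable set (-5.2381, 0).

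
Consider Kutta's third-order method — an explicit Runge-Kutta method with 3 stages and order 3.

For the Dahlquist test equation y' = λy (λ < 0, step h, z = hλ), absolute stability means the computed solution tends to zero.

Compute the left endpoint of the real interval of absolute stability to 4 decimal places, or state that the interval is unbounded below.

left endpoint -2.5127.

With y'=λy (z=hλ):
  order 3, 3-stage ⇒ R(z)=1+z+z^2/2+z^3/6
  (e.g. R(-0.52)=0.59177, |R|=0.59177)

Boundary: |R(x)|=1, x<0.
x=-0.52: |R|=0.5918
|R(-2.75)|=1.4349 |R(-2.55)|=1.0623 |R(-0.56)|=0.5675
Bisect:
  x_lo=-3.3457 |R|=2.9905  x_hi=-0.3303 |R|=0.7182
  mid=-1.83800 |R|=0.18374 →hi
  mid=-2.59183 |R|=1.13484 →lo
  mid=-2.21491 |R|=0.57300 →hi
  mid=-2.40337 |R|=0.82900 →hi
  mid=-2.49760 |R|=0.97527 →hi
  mid=-2.54472 |R|=1.05334 →lo
  mid=-2.52116 |R|=1.01389 →lo
  mid=-2.50938 |R|=0.99447 →hi
  ...
  [-2.51288,-2.51269] ⇒ x*=-2.5127
Stable set (-2.5127, 0).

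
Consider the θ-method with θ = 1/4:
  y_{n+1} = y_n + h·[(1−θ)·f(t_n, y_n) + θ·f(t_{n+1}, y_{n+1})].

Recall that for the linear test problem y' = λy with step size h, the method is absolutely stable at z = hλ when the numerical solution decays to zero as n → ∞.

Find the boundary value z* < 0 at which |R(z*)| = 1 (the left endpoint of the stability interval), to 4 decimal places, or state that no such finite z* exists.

z* = -4.0000.

With y'=λy (z=hλ):
  y_{n+1} = y_n + z·[3/4·y_n + 1/4·y_{n+1}] ⇒ (1 − 1/4z)y_{n+1} = (1 + 3/4z)y_n
  so R(z) = (1 + 3/4z)/(1 − 1/4z).

Solve |R(x)|<1 on ℝ⁻.
x=-1.74: |R|=0.2125
R=−1: 1+3/4x = −1+1/4x ⇒ -1/2x=2 ⇒ x=2/(-1/2)=-4.0000
Confirm numerically:
  x=-2.112: |R|=0.38220 <1
  x=-2.076: |R|=0.36669 <1
  x=-2.023: |R|=0.34352 <1
  x=-1.826: |R|=0.25369 <1
  x=-4.458: |R|=1.10830 >1
  x=-4.315: |R|=1.07577 >1
Stable set (-4.0000, 0).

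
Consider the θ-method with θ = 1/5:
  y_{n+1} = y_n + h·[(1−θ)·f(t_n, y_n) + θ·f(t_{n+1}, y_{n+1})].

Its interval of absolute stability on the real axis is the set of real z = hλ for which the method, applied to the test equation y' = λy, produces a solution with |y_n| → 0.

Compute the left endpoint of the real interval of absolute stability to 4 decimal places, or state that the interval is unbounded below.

left endpoint -3.3333.

Test eqn y'=λy, z=hλ:
  y_{n+1} = y_n + z·[4/5·y_n + 1/5·y_{n+1}] ⇒ (1 − 1/5z)y_{n+1} = (1 + 4/5z)y_n
  Hence R(z) = (1 + 4/5z)/(1 − 1/5z).

Find x<0 with |R(x)|<1.
x=-1.1: |R|=0.0984
R=−1: 1+4/5x = −1+1/5x ⇒ -3/5x=2 ⇒ x=2/(-3/5)=-3.3333
Confirm numerically:
  x=-3.067: |R|=0.90095 <1
  x=-2.390: |R|=0.61705 <1
  x=-2.370: |R|=0.60787 <1
  x=-1.337: |R|=0.05492 <1
  x=-3.620: |R|=1.09977 >1
  x=-3.363: |R|=1.01064 >1
So |R|<1 on (-3.3333, 0).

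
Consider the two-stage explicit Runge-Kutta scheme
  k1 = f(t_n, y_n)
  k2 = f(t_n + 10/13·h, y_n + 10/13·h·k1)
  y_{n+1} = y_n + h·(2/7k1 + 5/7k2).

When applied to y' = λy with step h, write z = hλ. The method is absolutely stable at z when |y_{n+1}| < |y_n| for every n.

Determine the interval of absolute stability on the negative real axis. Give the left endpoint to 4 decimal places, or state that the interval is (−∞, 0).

(-1.8200, 0).

On y'=λy, z=hλ:
  k1=λy_n ⇒ h·k1=z·y_n;  k2=λ(1+10/13z)y_n ⇒ h·k2=z(1+10/13z)y_n
  y_{n+1}/y_n = 1 + 2/7z + 5/7z(1+10/13z) = 1 + z + 50/91z²
  ⇒ R(z) = 1 + z + 50/91z².

Boundary: |R(x)|=1, x<0.
x=-0.59: |R|=0.6013
R=1: x+50/91x²=0 ⇒ x=−91/50=-1.8200; min R=1−1/(4·50/91)=0.5450>−1
Confirm numerically:
  x=-1.701: |R|=0.88878 <1
  x=-1.558: |R|=0.77572 <1
  x=-1.507: |R|=0.74083 <1
  x=-1.437: |R|=0.69760 <1
  x=-2.259: |R|=1.54489 >1
  x=-2.124: |R|=1.35478 >1
  x=-1.917: |R|=1.10217 >1
Interval (-1.8200, 0).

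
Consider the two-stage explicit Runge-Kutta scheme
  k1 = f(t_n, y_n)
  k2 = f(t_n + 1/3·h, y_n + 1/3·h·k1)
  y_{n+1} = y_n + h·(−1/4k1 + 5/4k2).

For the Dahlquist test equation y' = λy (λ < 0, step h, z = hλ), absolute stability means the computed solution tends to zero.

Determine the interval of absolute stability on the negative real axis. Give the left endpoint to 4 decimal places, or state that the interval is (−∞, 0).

With y'=λy (z=hλ):
  k1=λy_n ⇒ h·k1=z·y_n;  k2=λ(1+1/3z)y_n ⇒ h·k2=z(1+1/3z)y_n
  y_{n+1}/y_n = 1 − 1/4z + 5/4z(1+1/3z) = 1 + z + 5/12z²
  ⇒ R(z) = 1 + z + 5/12z².

Need |R(x)|<1, x<0.
x=-1.77: |R|=0.5354
R=1: x+5/12x²=0 ⇒ x=−12/5=-2.4000; min R=1−1/(4·5/12)=0.4000>−1
Confirm numerically:
  x=-2.313: |R|=0.91615 <1
  x=-2.015: |R|=0.67676 <1
  x=-1.970: |R|=0.64704 <1
  x=-2.716: |R|=1.35761 >1
  x=-2.564: |R|=1.17521 >1
So |R|<1 on (-2.4000, 0).

z∈(-2.4000,0).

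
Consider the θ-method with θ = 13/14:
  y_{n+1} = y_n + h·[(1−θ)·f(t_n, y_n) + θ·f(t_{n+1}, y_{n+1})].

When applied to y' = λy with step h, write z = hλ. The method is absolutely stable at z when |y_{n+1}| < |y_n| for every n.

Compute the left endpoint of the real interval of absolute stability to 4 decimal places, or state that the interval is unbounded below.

interval (−∞, 0).

On y'=λy, z=hλ:
  y_{n+1} = y_n + z·[1/14·y_n + 13/14·y_{n+1}] ⇒ (1 − 13/14z)y_{n+1} = (1 + 1/14z)y_n
  R(z) = (1 + 1/14z)/(1 − 13/14z).

Boundary: |R(x)|=1, x<0.
x=-1.17: |R|=0.4392
x=-2: |R|=0.3000
x=-10: |R|=0.0278
x=-100: |R|=0.0654
θ=13/14≥1/2 ⇒ |1+1/14x|<|1−13/14x| ∀x<0 ⇒ stable on all of ℝ⁻.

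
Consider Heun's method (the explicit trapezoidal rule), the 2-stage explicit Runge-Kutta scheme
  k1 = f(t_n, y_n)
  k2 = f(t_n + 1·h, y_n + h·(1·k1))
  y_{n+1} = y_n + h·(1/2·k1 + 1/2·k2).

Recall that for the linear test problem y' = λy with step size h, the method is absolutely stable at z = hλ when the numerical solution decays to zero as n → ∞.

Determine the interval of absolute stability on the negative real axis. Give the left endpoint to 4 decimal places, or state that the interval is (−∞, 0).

Set f=λy, z=hλ:
  order 2, 2-stage ⇒ R(z)=1+z+z^2/2
  (e.g. R(-1.02)=0.50020, |R|=0.50020)

Find x<0 with |R(x)|<1.
x=-1.02: |R|=0.5002
|R(-2.37)|=1.4385 |R(-0.95)|=0.5012 |R(-0.54)|=0.6058
Bisect:
  x_lo=-2.3214 |R|=1.3731  x_hi=-0.0878 |R|=0.9161
  mid=-1.20460 |R|=0.52093 →hi
  mid=-1.76301 |R|=0.79109 →hi
  mid=-2.04221 |R|=1.04311 →lo
  mid=-1.90261 |R|=0.90735 →hi
  mid=-1.97241 |R|=0.97279 →hi
  mid=-2.00731 |R|=1.00734 →lo
  mid=-1.98986 |R|=0.98991 →hi
  mid=-1.99859 |R|=0.99859 →hi
  mid=-2.00295 |R|=1.00296 →lo
  mid=-2.00077 |R|=1.00077 →lo
  ...
  [-2.00009,-1.99995] ⇒ x*=-2.0000
So |R|<1 on (-2.0000, 0).

z∈(-2.0000,0).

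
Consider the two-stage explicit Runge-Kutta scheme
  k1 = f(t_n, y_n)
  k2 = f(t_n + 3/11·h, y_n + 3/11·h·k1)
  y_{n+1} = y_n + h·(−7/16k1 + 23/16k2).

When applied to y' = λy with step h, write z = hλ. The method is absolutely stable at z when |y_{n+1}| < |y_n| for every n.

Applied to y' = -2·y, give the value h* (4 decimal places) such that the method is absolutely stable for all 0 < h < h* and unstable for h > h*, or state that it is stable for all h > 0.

(-2.5507,0); λ=-2 ⇒ h* = (176/69)/2 = 1.2754.

Set f=λy, z=hλ:
  k1=λy_n ⇒ h·k1=z·y_n;  k2=λ(1+3/11z)y_n ⇒ h·k2=z(1+3/11z)y_n
  y_{n+1}/y_n = 1 − 7/16z + 23/16z(1+3/11z) = 1 + z + 69/176z²
  ⇒ R(z) = 1 + z + 69/176z².

Boundary: |R(x)|=1, x<0.
x=-1.08: |R|=0.3773
R=1: x+69/176x²=0 ⇒ x=−176/69=-2.5507; min R=1−1/(4·69/176)=0.3623>−1
Confirm numerically:
  x=-2.311: |R|=0.78281 <1
  x=-2.217: |R|=0.70994 <1
  x=-1.298: |R|=0.36252 <1
  x=-1.070: |R|=0.37885 <1
  x=-2.757: |R|=1.22296 >1
  x=-2.613: |R|=1.06380 >1
Interval (-2.5507, 0).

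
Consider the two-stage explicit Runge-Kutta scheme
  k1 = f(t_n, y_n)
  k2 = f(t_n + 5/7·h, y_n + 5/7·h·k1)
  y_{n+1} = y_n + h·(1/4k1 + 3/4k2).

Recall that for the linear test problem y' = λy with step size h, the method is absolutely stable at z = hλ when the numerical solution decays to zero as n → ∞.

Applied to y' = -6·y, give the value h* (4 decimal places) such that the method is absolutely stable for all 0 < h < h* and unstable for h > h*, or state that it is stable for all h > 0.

Set f=λy, z=hλ:
  k1=λy_n ⇒ h·k1=z·y_n;  k2=λ(1+5/7z)y_n ⇒ h·k2=z(1+5/7z)y_n
  y_{n+1}/y_n = 1 + 1/4z + 3/4z(1+5/7z) = 1 + z + 15/28z²
  ⇒ R(z) = 1 + z + 15/28z².

Boundary: |R(x)|=1, x<0.
x=-0.56: |R|=0.6080
R=1: x+15/28x²=0 ⇒ x=−28/15=-1.8667; min R=1−1/(4·15/28)=0.5333>−1
Confirm numerically:
  x=-1.594: |R|=0.76716 <1
  x=-1.208: |R|=0.57375 <1
  x=-0.803: |R|=0.54243 <1
  x=-2.244: |R|=1.45361 >1
  x=-2.062: |R|=1.21577 >1
Stable set (-1.8667, 0).

(-1.8667,0); λ=-6 ⇒ h* = (28/15)/6 = 0.3111.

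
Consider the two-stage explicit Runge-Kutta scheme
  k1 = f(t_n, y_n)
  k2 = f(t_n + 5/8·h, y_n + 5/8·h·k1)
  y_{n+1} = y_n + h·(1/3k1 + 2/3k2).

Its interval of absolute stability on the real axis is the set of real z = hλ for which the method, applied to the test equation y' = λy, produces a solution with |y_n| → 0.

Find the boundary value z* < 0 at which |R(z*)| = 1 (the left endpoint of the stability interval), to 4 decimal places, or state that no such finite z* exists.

z* = -2.4000.

With y'=λy (z=hλ):
  k1=λy_n ⇒ h·k1=z·y_n;  k2=λ(1+5/8z)y_n ⇒ h·k2=z(1+5/8z)y_n
  y_{n+1}/y_n = 1 + 1/3z + 2/3z(1+5/8z) = 1 + z + 5/12z²
  so R(z) = 1 + z + 5/12z².

Find x<0 with |R(x)|<1.
x=-0.57: |R|=0.5654
R=1: x+5/12x²=0 ⇒ x=−12/5=-2.4000; min R=1−1/(4·5/12)=0.4000>−1
Confirm numerically:
  x=-1.639: |R|=0.48030 <1
  x=-1.543: |R|=0.44902 <1
  x=-1.231: |R|=0.40040 <1
  x=-2.922: |R|=1.63553 >1
  x=-2.727: |R|=1.37155 >1
Stable set (-2.4000, 0).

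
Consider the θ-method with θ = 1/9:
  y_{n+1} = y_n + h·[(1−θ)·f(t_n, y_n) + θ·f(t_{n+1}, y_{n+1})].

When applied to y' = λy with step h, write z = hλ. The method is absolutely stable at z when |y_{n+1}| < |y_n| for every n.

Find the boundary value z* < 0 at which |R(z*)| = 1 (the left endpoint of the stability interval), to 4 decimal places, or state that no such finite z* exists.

left endpoint -2.5714.

On y'=λy, z=hλ:
  y_{n+1} = y_n + z·[8/9·y_n + 1/9·y_{n+1}] ⇒ (1 − 1/9z)y_{n+1} = (1 + 8/9z)y_n
  R(z) = (1 + 8/9z)/(1 − 1/9z).

Boundary: |R(x)|=1, x<0.
x=-0.38: |R|=0.6354
R=−1: 1+8/9x = −1+1/9x ⇒ -7/9x=2 ⇒ x=2/(-7/9)=-2.5714
Confirm numerically:
  x=-1.976: |R|=0.62026 <1
  x=-1.825: |R|=0.51732 <1
  x=-1.412: |R|=0.22051 <1
  x=-1.137: |R|=0.00947 <1
  x=-2.883: |R|=1.18354 >1
  x=-2.651: |R|=1.04781 >1
Stable set (-2.5714, 0).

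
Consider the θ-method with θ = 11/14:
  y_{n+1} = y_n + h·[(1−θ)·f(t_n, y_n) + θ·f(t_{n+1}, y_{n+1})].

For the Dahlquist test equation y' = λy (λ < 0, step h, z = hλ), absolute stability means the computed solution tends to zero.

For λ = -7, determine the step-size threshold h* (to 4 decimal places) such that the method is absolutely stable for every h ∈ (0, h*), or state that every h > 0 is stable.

Set f=λy, z=hλ:
  y_{n+1} = y_n + z·[3/14·y_n + 11/14·y_{n+1}] ⇒ (1 − 11/14z)y_{n+1} = (1 + 3/14z)y_n
  R(z) = (1 + 3/14z)/(1 − 11/14z).

Solve |R(x)|<1 on ℝ⁻.
x=-1.77: |R|=0.2596
x=-2: |R|=0.2222
x=-10: |R|=0.1290
x=-100: |R|=0.2567
θ=11/14≥1/2 ⇒ |1+3/14x|<|1−11/14x| ∀x<0 ⇒ unbounded interval.

unbounded; (−∞, 0). Any h>0 works for λ=-7.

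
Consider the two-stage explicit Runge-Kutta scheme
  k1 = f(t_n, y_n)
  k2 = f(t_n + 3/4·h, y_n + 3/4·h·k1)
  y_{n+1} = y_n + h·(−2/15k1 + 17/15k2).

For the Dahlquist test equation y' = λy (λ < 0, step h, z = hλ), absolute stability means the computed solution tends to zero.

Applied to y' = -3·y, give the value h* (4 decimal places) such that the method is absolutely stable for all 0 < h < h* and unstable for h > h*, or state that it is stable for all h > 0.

(-1.1765,0); λ=-3 ⇒ h* = (20/17)/3 = 0.3922.

Set f=λy, z=hλ:
  k1=λy_n ⇒ h·k1=z·y_n;  k2=λ(1+3/4z)y_n ⇒ h·k2=z(1+3/4z)y_n
  y_{n+1}/y_n = 1 − 2/15z + 17/15z(1+3/4z) = 1 + z + 17/20z²
  Hence R(z) = 1 + z + 17/20z².

Boundary: |R(x)|=1, x<0.
x=-0.75: |R|=0.7281
R=1: x+17/20x²=0 ⇒ x=−20/17=-1.1765; min R=1−1/(4·17/20)=0.7059>−1
Confirm numerically:
  x=-1.139: |R|=0.96372 <1
  x=-0.992: |R|=0.84445 <1
  x=-0.771: |R|=0.73427 <1
  x=-1.685: |R|=1.72834 >1
  x=-1.599: |R|=1.57428 >1
  x=-1.520: |R|=1.44384 >1
Interval (-1.1765, 0).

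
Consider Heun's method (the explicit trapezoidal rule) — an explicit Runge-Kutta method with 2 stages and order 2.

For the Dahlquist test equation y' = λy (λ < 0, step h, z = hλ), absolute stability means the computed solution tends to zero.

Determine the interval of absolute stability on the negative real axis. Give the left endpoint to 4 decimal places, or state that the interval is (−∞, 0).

z∈(-2.0000,0).

Test eqn y'=λy, z=hλ:
  order 2, 2-stage ⇒ R(z)=1+z+z^2/2
  (e.g. R(-0.95)=0.50125, |R|=0.50125)

Boundary: |R(x)|=1, x<0.
x=-0.95: |R|=0.5012
|R(-1.7)|=0.7450 |R(-1.07)|=0.5025 |R(-0.82)|=0.5162
Bisect:
  x_lo=-2.7690 |R|=2.0647  x_hi=-0.0807 |R|=0.9226
  mid=-1.42483 |R|=0.59024 →hi
  mid=-2.09691 |R|=1.10160 →lo
  mid=-1.76087 |R|=0.78946 →hi
  mid=-1.92889 |R|=0.93142 →hi
  mid=-2.01290 |R|=1.01298 →lo
  mid=-1.97089 |R|=0.97132 →hi
  mid=-1.99190 |R|=0.99193 →hi
  ...
  [-2.00010,-1.99994] ⇒ x*=-2.0000
Stable set (-2.0000, 0).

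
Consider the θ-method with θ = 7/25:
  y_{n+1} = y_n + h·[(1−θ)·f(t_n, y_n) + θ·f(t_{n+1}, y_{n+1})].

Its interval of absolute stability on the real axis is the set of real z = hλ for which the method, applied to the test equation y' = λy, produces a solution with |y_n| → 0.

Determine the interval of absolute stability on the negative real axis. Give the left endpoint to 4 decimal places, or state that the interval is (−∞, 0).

z∈(-4.5455,0).

Set f=λy, z=hλ:
  y_{n+1} = y_n + z·[18/25·y_n + 7/25·y_{n+1}] ⇒ (1 − 7/25z)y_{n+1} = (1 + 18/25z)y_n
  so R(z) = (1 + 18/25z)/(1 − 7/25z).

Need |R(x)|<1, x<0.
x=-0.56: |R|=0.5159
R=−1: 1+18/25x = −1+7/25x ⇒ -11/25x=2 ⇒ x=2/(-11/25)=-4.5455
Confirm numerically:
  x=-4.140: |R|=0.91738 <1
  x=-2.298: |R|=0.39829 <1
  x=-2.268: |R|=0.38712 <1
  x=-1.943: |R|=0.25839 <1
  x=-5.128: |R|=1.10523 >1
  x=-4.810: |R|=1.04960 >1
  x=-4.620: |R|=1.01430 >1
Stable set (-4.5455, 0).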